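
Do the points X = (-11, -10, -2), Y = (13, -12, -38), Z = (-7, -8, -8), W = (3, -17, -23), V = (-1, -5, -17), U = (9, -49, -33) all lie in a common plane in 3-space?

The plane through X, Y, Z has normal n = XY × XZ = (84, 0, 56) and equation n·P = -1036.
Checking the remaining points: n·W = -1036, n·V = -1036, n·U = -1092.
Since n·U = -1092 ≠ -1036, U is off the plane and the points are not all coplanar.

No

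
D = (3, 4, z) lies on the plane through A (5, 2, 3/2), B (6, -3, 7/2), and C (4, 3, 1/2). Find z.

A normal to the plane is n = AB × AC = (3, -1, -4).
D lies in the plane iff n · AD = 0.
This gives (-4)z + (-2) = 0, so z = -1/2.

-1/2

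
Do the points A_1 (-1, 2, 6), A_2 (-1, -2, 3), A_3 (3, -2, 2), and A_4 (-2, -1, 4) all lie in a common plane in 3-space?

A normal to the plane through A_1, A_2, A_3 is n = A_1A_2 × A_1A_3 = (4, -12, 16).
The plane has equation n·P = 68. For A_4: n·A_4 = 68.
Equal, so A_4 lies in the plane and all four are coplanar.

Yes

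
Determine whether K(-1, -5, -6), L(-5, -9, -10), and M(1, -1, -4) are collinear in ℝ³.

KL = (-4, -4, -4), KM = (2, 4, 2).
Comparing components 2 and 3: (-4)(2) − (-4)(4) = 8 ≠ 0, so KL and KM are not parallel and the points are not collinear.

No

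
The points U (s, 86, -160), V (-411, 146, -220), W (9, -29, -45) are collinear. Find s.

Collinearity requires UV × UW = 0; each component is linear in s.
The y-component gives (175)s + (46725) = 0, so s = -267.
The remaining components then also vanish.

-267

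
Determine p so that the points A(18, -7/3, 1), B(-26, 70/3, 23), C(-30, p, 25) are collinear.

Collinearity requires AB × AC = 0; each component is linear in p.
The x-component gives (-22)p + (1694/3) = 0, so p = 77/3.
The remaining components then also vanish.

77/3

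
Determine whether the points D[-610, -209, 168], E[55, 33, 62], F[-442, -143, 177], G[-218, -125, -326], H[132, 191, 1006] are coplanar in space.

Yes

The plane through D, E, F has normal n = DE × DF = (9174, -23793, 3234) and equation n·P = -80091.
Checking the remaining points: n·G = -80091, n·H = -80091.
All equal -80091, so all 5 points lie in one plane.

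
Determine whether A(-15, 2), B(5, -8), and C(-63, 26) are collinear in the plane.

Yes

AB = (20, -10), AC = (-48, 24).
Checking proportionality: AC = -12/5·AB, so the vectors are parallel and the points are collinear.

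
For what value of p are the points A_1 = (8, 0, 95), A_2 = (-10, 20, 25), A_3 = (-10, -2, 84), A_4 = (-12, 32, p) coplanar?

Coplanarity ⇔ det[A_1A_2; A_1A_3; A_1A_4] = 0.
Expanding, this is linear in p: (396)p + (3564) = 0.
So p = -9.

-9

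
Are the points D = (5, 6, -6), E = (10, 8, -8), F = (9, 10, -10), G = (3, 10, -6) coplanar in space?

A normal to the plane through D, E, F is n = DE × DF = (0, 12, 12).
The plane has equation n·P = 0. For G: n·G = 48.
48 ≠ 0, so G is off the plane.

No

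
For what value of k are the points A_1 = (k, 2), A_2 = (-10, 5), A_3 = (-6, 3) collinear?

-4

Collinearity: (A_1 − A_2) must be parallel to (A_3 − A_2) = (4, -2).
Cross-multiplying the components: (k − (-10))·(-2) = (-3)·(4).
Solving gives k = -4.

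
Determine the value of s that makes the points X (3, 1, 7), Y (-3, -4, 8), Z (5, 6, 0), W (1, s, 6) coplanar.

0

Normal to plane XYZ: n = (30, -40, -20); plane equation n·P = -90.
Requiring n·W = -90: (-40)s + (-90) = -90.
So s = 0.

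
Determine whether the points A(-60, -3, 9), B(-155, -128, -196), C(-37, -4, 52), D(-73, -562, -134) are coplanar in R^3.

Yes

The four points are coplanar iff the 3×3 determinant with rows AB, AC, AD is zero.
Rows: (-95, -125, -205), (23, -1, 43), (-13, -559, -143).
Expanding along the first row: (-95)(24180) − (-125)(-2730) + (-205)(-12870) = 0.
Zero determinant ⇒ coplanar.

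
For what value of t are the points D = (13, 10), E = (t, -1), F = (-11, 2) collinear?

-20

Collinearity: (E − D) must be parallel to (F − D) = (-24, -8).
Cross-multiplying the components: (t − 13)·(-8) = (-11)·(-24).
Solving gives t = -20.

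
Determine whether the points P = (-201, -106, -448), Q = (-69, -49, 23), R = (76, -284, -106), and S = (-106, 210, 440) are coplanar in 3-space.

No

A normal to the plane through P, Q, R is n = PQ × PR = (103332, 85323, -39285).
The plane has equation n·X = -12214290. For S: n·S = -10320762.
-10320762 ≠ -12214290, so S is off the plane.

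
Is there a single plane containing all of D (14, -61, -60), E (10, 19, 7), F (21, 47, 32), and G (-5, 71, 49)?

With D as base: DE = (-4, 80, 67), DF = (7, 108, 92), DG = (-19, 132, 109).
DF × DG = (-372, -2511, 2976).
DE · (DF × DG) = 0.
The scalar triple product vanishes, so the four points are coplanar.

Yes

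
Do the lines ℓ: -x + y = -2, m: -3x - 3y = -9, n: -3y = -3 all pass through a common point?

No

Intersecting ℓ and m: solving the 2×2 system gives (x, y) = (5/2, 1/2).
Substitute into n: (0)(5/2) + (-3)(1/2) = -3/2.
But n requires -3 ≠ -3/2, so the three lines have no common point.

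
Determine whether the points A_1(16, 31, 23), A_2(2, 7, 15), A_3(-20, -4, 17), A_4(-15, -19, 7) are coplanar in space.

Yes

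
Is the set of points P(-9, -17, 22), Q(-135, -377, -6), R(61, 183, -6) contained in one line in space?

PQ = (-126, -360, -28), PR = (70, 200, -28).
Comparing components 2 and 3: (-360)(-28) − (-28)(200) = 15680 ≠ 0, so PQ and PR are not parallel and the points are not collinear.

No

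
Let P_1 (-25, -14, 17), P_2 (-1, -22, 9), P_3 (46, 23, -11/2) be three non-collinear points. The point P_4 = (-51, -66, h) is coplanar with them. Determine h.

49/2

A normal to the plane is n = P_1P_2 × P_1P_3 = (476, -28, 1456).
P_4 lies in the plane iff n · P_1P_4 = 0.
This gives (1456)h + (-35672) = 0, so h = 49/2.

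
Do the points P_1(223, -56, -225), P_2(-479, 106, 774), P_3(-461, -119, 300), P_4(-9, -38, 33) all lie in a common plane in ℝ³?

Yes

A normal to the plane through P_1, P_2, P_3 is n = P_1P_2 × P_1P_3 = (147987, -314766, 155034).
The plane has equation n·P = 15745347. For P_4: n·P_4 = 15745347.
Equal, so P_4 lies in the plane and all four are coplanar.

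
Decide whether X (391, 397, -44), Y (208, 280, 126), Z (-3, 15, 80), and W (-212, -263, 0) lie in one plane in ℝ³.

No

With X as base: XY = (-183, -117, 170), XZ = (-394, -382, 124), XW = (-603, -660, 44).
XZ × XW = (65032, -57436, 29694).
XY · (XZ × XW) = -132864.
Since -132864 ≠ 0, the four points are not coplanar.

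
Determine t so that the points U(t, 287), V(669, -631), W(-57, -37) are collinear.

-453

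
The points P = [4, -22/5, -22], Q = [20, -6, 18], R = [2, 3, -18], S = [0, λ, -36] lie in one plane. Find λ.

-36/5

Coplanarity ⇔ det[PQ; PR; PS] = 0.
Expanding, this is linear in λ: (-144)λ + (-5184/5) = 0.
So λ = -36/5.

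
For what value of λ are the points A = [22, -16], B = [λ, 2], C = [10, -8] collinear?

The three points are collinear iff det[AB; AC] = 0.
This determinant is linear in λ: (8)λ + (40) = 0, so λ = -5.

-5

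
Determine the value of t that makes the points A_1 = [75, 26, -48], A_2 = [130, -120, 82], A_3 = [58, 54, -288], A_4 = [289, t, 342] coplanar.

-552

Normal to plane A_1A_2A_3: n = (31400, 10990, -942); plane equation n·P = 2685956.
Requiring n·A_4 = 2685956: (10990)t + (8752436) = 2685956.
So t = -552.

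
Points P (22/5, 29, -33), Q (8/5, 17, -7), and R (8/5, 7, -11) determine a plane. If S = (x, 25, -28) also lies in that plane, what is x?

19/5

Coplanarity requires PQ · (PR × PS) = 0.
PQ = (-14/5, -12, 26), PR = (-14/5, -22, 22); the triple product is linear in x with coefficient 308 and constant term -5852/5.
Setting it to zero: x = 19/5.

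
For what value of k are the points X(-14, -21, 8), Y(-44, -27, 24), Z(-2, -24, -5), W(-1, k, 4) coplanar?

-16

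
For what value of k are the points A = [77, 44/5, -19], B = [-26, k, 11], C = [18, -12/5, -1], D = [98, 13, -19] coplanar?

-54/5

Normal to plane ACD: n = (-378/5, 378, -63/5); plane equation n·P = -11277/5.
Requiring n·B = -11277/5: (378)k + (1827) = -11277/5.
So k = -54/5.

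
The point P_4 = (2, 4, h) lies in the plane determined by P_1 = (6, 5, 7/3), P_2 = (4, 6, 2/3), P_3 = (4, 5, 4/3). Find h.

1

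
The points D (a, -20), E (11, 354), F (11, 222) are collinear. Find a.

11

Collinearity: (D − E) must be parallel to (F − E) = (0, -132).
Cross-multiplying the components: (a − 11)·(-132) = (-374)·(0).
Solving gives a = 11.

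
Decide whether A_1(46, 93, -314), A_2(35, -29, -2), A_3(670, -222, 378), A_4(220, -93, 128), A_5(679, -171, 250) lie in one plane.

No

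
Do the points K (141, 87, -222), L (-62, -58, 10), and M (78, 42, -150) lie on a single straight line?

KL = (-203, -145, 232), KM = (-63, -45, 72).
Each component of KM is 9/29 times the corresponding component of KL, so KM = 9/29·KL and the points are collinear.

Yes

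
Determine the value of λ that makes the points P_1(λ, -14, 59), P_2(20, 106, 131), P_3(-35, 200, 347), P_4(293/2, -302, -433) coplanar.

Coplanarity ⇔ det[P_1P_2; P_1P_3; P_1P_4] = 0.
Expanding, this is linear in λ: (-35112)λ + (1018248) = 0.
So λ = 29.

29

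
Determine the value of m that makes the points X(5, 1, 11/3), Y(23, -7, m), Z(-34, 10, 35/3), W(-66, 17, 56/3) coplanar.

13/3

Coplanarity ⇔ det[XY; XZ; XW] = 0.
Expanding, this is linear in m: (15)m + (-65) = 0.
So m = 13/3.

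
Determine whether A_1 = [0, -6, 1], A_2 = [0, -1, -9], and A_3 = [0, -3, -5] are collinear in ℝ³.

A_1A_2 = (0, 5, -10), A_1A_3 = (0, 3, -6).
A_1A_2 × A_1A_3 = (0, 0, 0).
The cross product vanishes, so the three points are collinear.

Yes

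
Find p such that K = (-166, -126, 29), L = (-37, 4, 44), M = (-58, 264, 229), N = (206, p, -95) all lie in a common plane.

-2

Normal to plane KLM: n = (20150, -24180, 36270); plane equation n·P = 753610.
Requiring n·N = 753610: (-24180)p + (705250) = 753610.
So p = -2.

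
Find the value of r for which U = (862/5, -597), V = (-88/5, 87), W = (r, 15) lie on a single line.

12/5

The three points are collinear iff det[UV; UW] = 0.
This determinant is linear in r: (-684)r + (8208/5) = 0, so r = 12/5.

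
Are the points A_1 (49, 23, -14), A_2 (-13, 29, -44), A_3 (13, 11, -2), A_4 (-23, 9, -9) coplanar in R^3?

Yes

A normal to the plane through A_1, A_2, A_3 is n = A_1A_2 × A_1A_3 = (-288, 1824, 960).
The plane has equation n·P = 14400. For A_4: n·A_4 = 14400.
Equal, so A_4 lies in the plane and all four are coplanar.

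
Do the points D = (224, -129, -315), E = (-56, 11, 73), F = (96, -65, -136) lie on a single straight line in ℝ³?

DE = (-280, 140, 388), DF = (-128, 64, 179).
Comparing components 2 and 3: (140)(179) − (388)(64) = 228 ≠ 0, so DE and DF are not parallel and the points are not collinear.

No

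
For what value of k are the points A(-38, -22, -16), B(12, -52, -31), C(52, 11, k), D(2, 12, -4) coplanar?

Coplanarity ⇔ det[AB; AC; AD] = 0.
Expanding, this is linear in k: (-2900)k + (-20300) = 0.
So k = -7.

-7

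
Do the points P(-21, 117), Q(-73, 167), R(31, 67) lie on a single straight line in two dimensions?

Yes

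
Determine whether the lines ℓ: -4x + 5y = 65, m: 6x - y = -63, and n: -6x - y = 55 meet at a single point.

No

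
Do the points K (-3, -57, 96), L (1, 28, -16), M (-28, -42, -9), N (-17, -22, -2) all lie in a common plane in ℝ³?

Yes

With K as base: KL = (4, 85, -112), KM = (-25, 15, -105), KN = (-14, 35, -98).
KM × KN = (2205, -980, -665).
KL · (KM × KN) = 0.
The scalar triple product vanishes, so the four points are coplanar.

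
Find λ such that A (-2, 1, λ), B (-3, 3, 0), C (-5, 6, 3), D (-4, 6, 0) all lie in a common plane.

Coplanarity ⇔ det[AB; AC; AD] = 0.
Expanding, this is linear in λ: (3)λ + (3) = 0.
So λ = -1.

-1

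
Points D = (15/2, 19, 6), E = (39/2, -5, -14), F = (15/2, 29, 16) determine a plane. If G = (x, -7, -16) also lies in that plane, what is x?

39/2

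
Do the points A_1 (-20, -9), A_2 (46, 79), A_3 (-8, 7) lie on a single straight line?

Yes

A_1A_2 = (66, 88), A_1A_3 = (12, 16).
det[A_1A_2; A_1A_3] = (66)(16) − (88)(12) = 0.
The determinant is zero, so the points are collinear.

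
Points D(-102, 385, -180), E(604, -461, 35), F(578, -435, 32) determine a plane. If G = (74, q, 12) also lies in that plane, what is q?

29

The plane through D, E, F has equation −3052x − 3472y − 3640z = -370216.
Substituting G: (-3472)q + (-269528) = -370216, so q = 29.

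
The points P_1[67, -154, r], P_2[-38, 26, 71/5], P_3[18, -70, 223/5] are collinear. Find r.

Collinearity requires P_1P_2 × P_1P_3 = 0; each component is linear in r.
The x-component gives (-96)r + (34176/5) = 0, so r = 356/5.
The remaining components then also vanish.

356/5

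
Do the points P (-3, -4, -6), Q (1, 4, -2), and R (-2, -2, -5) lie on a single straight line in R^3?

Yes

PQ = (4, 8, 4), PR = (1, 2, 1).
Each component of PR is 1/4 times the corresponding component of PQ, so PR = 1/4·PQ and the points are collinear.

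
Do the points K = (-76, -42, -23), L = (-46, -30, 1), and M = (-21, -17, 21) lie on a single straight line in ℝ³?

No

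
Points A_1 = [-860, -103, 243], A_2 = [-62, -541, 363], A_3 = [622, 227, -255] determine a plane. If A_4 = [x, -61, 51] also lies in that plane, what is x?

Coplanarity requires A_1A_2 · (A_1A_3 × A_1A_4) = 0.
A_1A_2 = (798, -438, 120), A_1A_3 = (1482, 330, -498); the triple product is linear in x with coefficient 178524 and constant term 2499336.
Setting it to zero: x = -14.

-14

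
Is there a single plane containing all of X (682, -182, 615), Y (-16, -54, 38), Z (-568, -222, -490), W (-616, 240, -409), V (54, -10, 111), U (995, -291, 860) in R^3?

Yes

The plane through X, Y, Z has normal n = XY × XZ = (-164520, -50040, 187920) and equation n·P = 12475440.
Checking the remaining points: n·W = 12475440, n·V = 12475440, n·U = 12475440.
All equal 12475440, so all 6 points lie in one plane.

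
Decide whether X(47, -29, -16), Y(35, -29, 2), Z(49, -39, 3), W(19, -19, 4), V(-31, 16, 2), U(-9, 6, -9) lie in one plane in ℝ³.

Yes

The plane through X, Y, Z has normal n = XY × XZ = (180, 264, 120) and equation n·P = -1116.
Checking the remaining points: n·W = -1116, n·V = -1116, n·U = -1116.
All equal -1116, so all 6 points lie in one plane.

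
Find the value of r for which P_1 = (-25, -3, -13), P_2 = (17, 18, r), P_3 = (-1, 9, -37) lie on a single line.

-55

Collinearity requires P_1P_2 × P_1P_3 = 0; each component is linear in r.
The x-component gives (-12)r + (-660) = 0, so r = -55.
The remaining components then also vanish.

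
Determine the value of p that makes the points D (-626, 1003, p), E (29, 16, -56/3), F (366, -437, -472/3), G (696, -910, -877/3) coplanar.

248

Coplanarity ⇔ det[DE; DF; DG] = 0.
Expanding, this is linear in p: (9911)p + (-2457928) = 0.
So p = 248.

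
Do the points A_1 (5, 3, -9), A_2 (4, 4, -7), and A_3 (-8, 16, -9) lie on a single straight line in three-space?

No

A_1A_2 = (-1, 1, 2), A_1A_3 = (-13, 13, 0).
Comparing components 2 and 3: (1)(0) − (2)(13) = -26 ≠ 0, so A_1A_2 and A_1A_3 are not parallel and the points are not collinear.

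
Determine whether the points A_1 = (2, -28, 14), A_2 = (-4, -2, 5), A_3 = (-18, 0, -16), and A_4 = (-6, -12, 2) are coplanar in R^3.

Yes

With A_1 as base: A_1A_2 = (-6, 26, -9), A_1A_3 = (-20, 28, -30), A_1A_4 = (-8, 16, -12).
A_1A_3 × A_1A_4 = (144, 0, -96).
A_1A_2 · (A_1A_3 × A_1A_4) = 0.
The scalar triple product vanishes, so the four points are coplanar.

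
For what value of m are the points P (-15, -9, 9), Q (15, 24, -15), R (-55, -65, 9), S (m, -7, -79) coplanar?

10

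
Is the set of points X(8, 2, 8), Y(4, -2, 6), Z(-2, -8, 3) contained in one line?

Yes

XY = (-4, -4, -2), XZ = (-10, -10, -5).
Each component of XZ is 5/2 times the corresponding component of XY, so XZ = 5/2·XY and the points are collinear.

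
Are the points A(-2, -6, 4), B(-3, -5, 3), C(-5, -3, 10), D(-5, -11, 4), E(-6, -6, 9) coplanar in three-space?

No

The plane through A, B, C has normal n = AB × AC = (9, 9, 0) and equation n·P = -72.
Checking the remaining points: n·D = -144, n·E = -108.
Since n·D = -144 ≠ -72, D is off the plane and the points are not all coplanar.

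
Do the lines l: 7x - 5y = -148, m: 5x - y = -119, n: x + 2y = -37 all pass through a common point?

Intersecting l and m: solving the 2×2 system gives (x, y) = (-149/6, -31/6).
Substitute into n: (1)(-149/6) + (2)(-31/6) = -211/6.
But n requires -37 ≠ -211/6, so the three lines have no common point.

No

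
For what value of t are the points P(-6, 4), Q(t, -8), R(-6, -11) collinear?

Collinearity: (Q − P) must be parallel to (R − P) = (0, -15).
Cross-multiplying the components: (t − (-6))·(-15) = (-12)·(0).
Solving gives t = -6.

-6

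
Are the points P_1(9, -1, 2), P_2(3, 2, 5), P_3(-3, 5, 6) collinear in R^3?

P_1P_2 = (-6, 3, 3), P_1P_3 = (-12, 6, 4).
Comparing components 2 and 3: (3)(4) − (3)(6) = -6 ≠ 0, so P_1P_2 and P_1P_3 are not parallel and the points are not collinear.

No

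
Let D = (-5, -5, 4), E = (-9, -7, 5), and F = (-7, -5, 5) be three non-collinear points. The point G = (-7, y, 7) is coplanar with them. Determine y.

The plane through D, E, F has equation −2x + 2y − 4z = -16.
Substituting G: (2)y + (-14) = -16, so y = -1.

-1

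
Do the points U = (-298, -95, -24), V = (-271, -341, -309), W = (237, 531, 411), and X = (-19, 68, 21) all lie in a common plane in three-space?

A normal to the plane through U, V, W is n = UV × UW = (71400, -164220, 148512).
The plane has equation n·P = -9240588. For X: n·X = -9404808.
-9404808 ≠ -9240588, so X is off the plane.

No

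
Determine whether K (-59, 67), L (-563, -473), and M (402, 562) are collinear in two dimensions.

KL = (-504, -540), KM = (461, 495).
Twice the signed area of △KLM is (-504)(495) − (-540)(461) = -540.
The area is nonzero, so the three points are not collinear.

No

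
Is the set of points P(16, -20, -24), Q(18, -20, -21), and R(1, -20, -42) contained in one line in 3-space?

PQ = (2, 0, 3), PR = (-15, 0, -18).
PQ × PR = (0, -9, 0).
The cross product is nonzero, so the points do not lie on one line.

No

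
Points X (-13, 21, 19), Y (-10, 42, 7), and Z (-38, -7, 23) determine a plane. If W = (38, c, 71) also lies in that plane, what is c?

The plane through X, Y, Z has equation −252x + 288y + 441z = 17703.
Substituting W: (288)c + (21735) = 17703, so c = -14.

-14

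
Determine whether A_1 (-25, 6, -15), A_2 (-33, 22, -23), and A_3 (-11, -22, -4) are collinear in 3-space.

A_1A_2 = (-8, 16, -8), A_1A_3 = (14, -28, 11).
A_1A_2 × A_1A_3 = (-48, -24, 0).
The cross product is nonzero, so the points do not lie on one line.

No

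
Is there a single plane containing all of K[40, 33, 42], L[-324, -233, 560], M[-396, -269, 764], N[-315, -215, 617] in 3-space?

A normal to the plane through K, L, M is n = KL × KM = (-35616, 36960, -6048).
The plane has equation n·P = -458976. For N: n·N = -458976.
Equal, so N lies in the plane and all four are coplanar.

Yes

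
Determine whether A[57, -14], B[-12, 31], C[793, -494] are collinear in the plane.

Yes

AB = (-69, 45), AC = (736, -480).
Checking proportionality: AC = -32/3·AB, so the vectors are parallel and the points are collinear.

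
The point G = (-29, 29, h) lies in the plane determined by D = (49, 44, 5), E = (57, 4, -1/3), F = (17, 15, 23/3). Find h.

17

Coplanarity requires DE · (DF × DG) = 0.
DE = (8, -40, -16/3), DF = (-32, -29, 8/3); the triple product is linear in h with coefficient -1512 and constant term 25704.
Setting it to zero: h = 17.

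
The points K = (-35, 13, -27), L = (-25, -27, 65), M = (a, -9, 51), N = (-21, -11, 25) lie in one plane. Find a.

-98

Normal to plane KLN: n = (128, 768, 320); plane equation n·P = -3136.
Requiring n·M = -3136: (128)a + (9408) = -3136.
So a = -98.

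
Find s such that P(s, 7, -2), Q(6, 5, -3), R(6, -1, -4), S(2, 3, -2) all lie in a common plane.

4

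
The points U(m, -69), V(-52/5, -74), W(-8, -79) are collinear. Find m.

-64/5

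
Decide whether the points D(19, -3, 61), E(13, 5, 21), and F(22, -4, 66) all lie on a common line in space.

DE = (-6, 8, -40), DF = (3, -1, 5).
DE × DF = (0, -90, -18).
The cross product is nonzero, so the points do not lie on one line.

No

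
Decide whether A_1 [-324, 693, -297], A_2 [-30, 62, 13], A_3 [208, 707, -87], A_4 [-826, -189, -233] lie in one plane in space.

The four points are coplanar iff the 3×3 determinant with rows A_1A_2, A_1A_3, A_1A_4 is zero.
Rows: (294, -631, 310), (532, 14, 210), (-502, -882, 64).
Expanding along the first row: (294)(186116) − (-631)(139468) + (310)(-462196) = -558348.
Nonzero ⇒ not coplanar.

No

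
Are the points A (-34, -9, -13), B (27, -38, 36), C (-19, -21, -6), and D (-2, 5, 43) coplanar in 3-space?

Yes

A normal to the plane through A, B, C is n = AB × AC = (385, 308, -297).
The plane has equation n·P = -12001. For D: n·D = -12001.
Equal, so D lies in the plane and all four are coplanar.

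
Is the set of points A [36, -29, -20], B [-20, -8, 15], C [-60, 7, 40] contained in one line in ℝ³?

AB = (-56, 21, 35), AC = (-96, 36, 60).
AB × AC = (0, 0, 0).
The cross product vanishes, so the three points are collinear.

Yes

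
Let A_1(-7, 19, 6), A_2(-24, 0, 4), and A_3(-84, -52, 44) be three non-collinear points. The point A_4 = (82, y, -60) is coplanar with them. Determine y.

94

A normal to the plane is n = A_1A_2 × A_1A_3 = (-864, 800, -256).
A_4 lies in the plane iff n · A_1A_4 = 0.
This gives (800)y + (-75200) = 0, so y = 94.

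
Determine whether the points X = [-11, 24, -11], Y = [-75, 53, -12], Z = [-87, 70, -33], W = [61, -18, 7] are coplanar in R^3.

The four points are coplanar iff the 3×3 determinant with rows XY, XZ, XW is zero.
Rows: (-64, 29, -1), (-76, 46, -22), (72, -42, 18).
Expanding along the first row: (-64)(-96) − (29)(216) + (-1)(-120) = 0.
Zero determinant ⇒ coplanar.

Yes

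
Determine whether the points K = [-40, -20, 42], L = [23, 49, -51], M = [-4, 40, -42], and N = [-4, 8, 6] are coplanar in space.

Yes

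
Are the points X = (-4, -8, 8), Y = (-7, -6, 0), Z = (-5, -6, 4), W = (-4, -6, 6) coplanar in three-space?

Yes

With X as base: XY = (-3, 2, -8), XZ = (-1, 2, -4), XW = (0, 2, -2).
XZ × XW = (4, -2, -2).
XY · (XZ × XW) = 0.
The scalar triple product vanishes, so the four points are coplanar.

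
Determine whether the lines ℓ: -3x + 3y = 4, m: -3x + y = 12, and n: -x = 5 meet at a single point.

Intersecting ℓ and m: solving the 2×2 system gives (x, y) = (-16/3, -4).
Substitute into n: (-1)(-16/3) + (0)(-4) = 16/3.
But n requires 5 ≠ 16/3, so the three lines have no common point.

No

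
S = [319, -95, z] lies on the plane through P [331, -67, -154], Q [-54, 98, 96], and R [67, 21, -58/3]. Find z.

-584/3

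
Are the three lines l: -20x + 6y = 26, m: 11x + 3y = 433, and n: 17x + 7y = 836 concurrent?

No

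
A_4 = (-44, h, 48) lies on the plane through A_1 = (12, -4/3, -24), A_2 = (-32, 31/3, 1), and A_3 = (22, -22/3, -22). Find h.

Coplanarity requires A_1A_2 · (A_1A_3 × A_1A_4) = 0.
A_1A_2 = (-44, 35/3, 25), A_1A_3 = (10, -6, 2); the triple product is linear in h with coefficient 338 and constant term 1352.
Setting it to zero: h = -4.

-4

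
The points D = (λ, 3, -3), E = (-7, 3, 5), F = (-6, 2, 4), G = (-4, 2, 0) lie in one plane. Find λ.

The points are coplanar iff DE · (DF × DG) = 0.
Expanding, this is linear in λ: (-4)λ + (-12) = 0.
So λ = -3.

-3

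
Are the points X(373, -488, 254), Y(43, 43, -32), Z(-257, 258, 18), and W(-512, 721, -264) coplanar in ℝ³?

Yes

A normal to the plane through X, Y, Z is n = XY × XZ = (88040, 102300, 88350).
The plane has equation n·P = 5357420. For W: n·W = 5357420.
Equal, so W lies in the plane and all four are coplanar.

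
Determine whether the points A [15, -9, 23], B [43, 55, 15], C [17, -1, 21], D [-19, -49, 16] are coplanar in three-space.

No

The four points are coplanar iff the 3×3 determinant with rows AB, AC, AD is zero.
Rows: (28, 64, -8), (2, 8, -2), (-34, -40, -7).
Expanding along the first row: (28)(-136) − (64)(-82) + (-8)(192) = -96.
Nonzero ⇒ not coplanar.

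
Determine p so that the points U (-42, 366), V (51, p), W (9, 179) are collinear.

25

The three points are collinear iff det[UV; UW] = 0.
This determinant is linear in p: (-51)p + (1275) = 0, so p = 25.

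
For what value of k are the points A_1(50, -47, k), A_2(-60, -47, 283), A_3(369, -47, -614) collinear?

53

Collinearity requires A_1A_2 × A_1A_3 = 0; each component is linear in k.
The y-component gives (-429)k + (22737) = 0, so k = 53.
The remaining components then also vanish.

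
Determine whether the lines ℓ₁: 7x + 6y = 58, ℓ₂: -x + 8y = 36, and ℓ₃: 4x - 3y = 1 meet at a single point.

Intersecting ℓ₁ and ℓ₂: solving the 2×2 system gives (x, y) = (4, 5).
Substitute into ℓ₃: (4)(4) + (-3)(5) = 1.
This equals 1, so (4, 5) lies on all three lines and they are concurrent.

Yes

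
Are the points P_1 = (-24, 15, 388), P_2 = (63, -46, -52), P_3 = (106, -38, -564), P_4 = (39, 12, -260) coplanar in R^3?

No

The four points are coplanar iff the 3×3 determinant with rows P_1P_2, P_1P_3, P_1P_4 is zero.
Rows: (87, -61, -440), (130, -53, -952), (63, -3, -648).
Expanding along the first row: (87)(31488) − (-61)(-24264) + (-440)(2949) = -38208.
Nonzero ⇒ not coplanar.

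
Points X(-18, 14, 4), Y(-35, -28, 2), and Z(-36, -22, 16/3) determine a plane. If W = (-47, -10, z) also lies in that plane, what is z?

20

A normal to the plane is n = XY × XZ = (-128, 176/3, -144).
W lies in the plane iff n · XW = 0.
This gives (-144)z + (2880) = 0, so z = 20.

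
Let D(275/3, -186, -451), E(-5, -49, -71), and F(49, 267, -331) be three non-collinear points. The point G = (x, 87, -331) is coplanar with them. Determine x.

The plane through D, E, F has equation −155700x − (13840/3)y − (113834/3)z = 11095874/3.
Substituting G: (-155700)x + (36474974/3) = 11095874/3, so x = 163/3.

163/3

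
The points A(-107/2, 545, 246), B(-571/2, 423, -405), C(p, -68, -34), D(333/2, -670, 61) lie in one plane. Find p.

-35/2

Normal to plane ABD: n = (-768395, -186140, 308720); plane equation n·P = 31215905/2.
Requiring n·C = 31215905/2: (-768395)p + (2161040) = 31215905/2.
So p = -35/2.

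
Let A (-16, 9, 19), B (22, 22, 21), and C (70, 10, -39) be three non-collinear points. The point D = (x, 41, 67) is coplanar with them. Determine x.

16

Coplanarity requires AB · (AC × AD) = 0.
AB = (38, 13, 2), AC = (86, 1, -58); the triple product is linear in x with coefficient -756 and constant term 12096.
Setting it to zero: x = 16.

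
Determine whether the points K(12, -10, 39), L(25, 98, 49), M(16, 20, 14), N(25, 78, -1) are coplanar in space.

No

With K as base: KL = (13, 108, 10), KM = (4, 30, -25), KN = (13, 88, -40).
KM × KN = (1000, -165, -38).
KL · (KM × KN) = -5200.
Since -5200 ≠ 0, the four points are not coplanar.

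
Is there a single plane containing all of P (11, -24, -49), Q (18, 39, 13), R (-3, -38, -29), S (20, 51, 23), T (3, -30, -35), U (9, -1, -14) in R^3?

Yes

The plane through P, Q, R has normal n = PQ × PR = (2128, -1008, 784) and equation n·X = 9184.
Checking the remaining points: n·S = 9184, n·T = 9184, n·U = 9184.
All equal 9184, so all 6 points lie in one plane.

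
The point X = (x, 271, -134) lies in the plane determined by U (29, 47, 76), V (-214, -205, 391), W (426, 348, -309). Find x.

-609

The plane through U, V, W has equation 2205x + 31500y + 26901z = 3588921.
Substituting X: (2205)x + (4931766) = 3588921, so x = -609.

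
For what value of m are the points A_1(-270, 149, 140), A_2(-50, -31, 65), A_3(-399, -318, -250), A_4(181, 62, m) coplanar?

Normal to plane A_1A_2A_3: n = (35175, 95475, -125960); plane equation n·P = -12905875.
Requiring n·A_4 = -12905875: (-125960)m + (12286125) = -12905875.
So m = 200.

200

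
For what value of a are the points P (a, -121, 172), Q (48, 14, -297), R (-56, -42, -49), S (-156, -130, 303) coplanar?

14

The points are coplanar iff PQ · (PR × PS) = 0.
Expanding, this is linear in a: (-2112)a + (29568) = 0.
So a = 14.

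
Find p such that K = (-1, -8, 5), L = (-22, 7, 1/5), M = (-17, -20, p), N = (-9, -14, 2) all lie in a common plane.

The points are coplanar iff KL · (KM × KN) = 0.
Expanding, this is linear in p: (-246)p + (-246) = 0.
So p = -1.

-1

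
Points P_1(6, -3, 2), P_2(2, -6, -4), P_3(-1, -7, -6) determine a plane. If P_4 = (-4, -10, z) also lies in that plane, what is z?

-12

The plane through P_1, P_2, P_3 has equation 10y − 5z = -40.
Substituting P_4: (-5)z + (-100) = -40, so z = -12.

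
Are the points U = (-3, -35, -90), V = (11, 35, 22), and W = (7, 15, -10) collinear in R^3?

Yes

UV = (14, 70, 112), UW = (10, 50, 80).
UV × UW = (0, 0, 0).
The cross product vanishes, so the three points are collinear.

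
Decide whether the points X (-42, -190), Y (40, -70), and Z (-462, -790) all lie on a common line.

No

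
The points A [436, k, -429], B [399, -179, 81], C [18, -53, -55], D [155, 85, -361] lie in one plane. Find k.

79

Coplanarity ⇔ det[AB; AC; AD] = 0.
Expanding, this is linear in k: (135218)k + (-10682222) = 0.
So k = 79.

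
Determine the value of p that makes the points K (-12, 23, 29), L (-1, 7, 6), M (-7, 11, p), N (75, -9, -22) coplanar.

Normal to plane KLN: n = (80, -1440, 1040); plane equation n·P = -3920.
Requiring n·M = -3920: (1040)p + (-16400) = -3920.
So p = 12.

12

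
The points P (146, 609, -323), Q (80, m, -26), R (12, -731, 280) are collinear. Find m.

Collinearity requires PQ × PR = 0; each component is linear in m.
The x-component gives (603)m + (30753) = 0, so m = -51.
The remaining components then also vanish.

-51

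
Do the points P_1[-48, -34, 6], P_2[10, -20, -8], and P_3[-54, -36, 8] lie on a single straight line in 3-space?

P_1P_2 = (58, 14, -14), P_1P_3 = (-6, -2, 2).
P_1P_2 × P_1P_3 = (0, -32, -32).
The cross product is nonzero, so the points do not lie on one line.

No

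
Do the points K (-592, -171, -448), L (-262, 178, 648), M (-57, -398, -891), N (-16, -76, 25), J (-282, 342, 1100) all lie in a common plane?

No

The plane through K, L, M has normal n = KL × KM = (94185, 732550, -261625) and equation n·P = -63815570.
Checking the remaining points: n·N = -63721385, n·J = -63815570.
Since n·N = -63721385 ≠ -63815570, N is off the plane and the points are not all coplanar.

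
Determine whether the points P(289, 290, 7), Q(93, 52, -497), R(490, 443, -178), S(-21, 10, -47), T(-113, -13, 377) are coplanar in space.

No

The plane through P, Q, R has normal n = PQ × PR = (121142, -137564, 17850) and equation n·X = -4758572.
Checking the remaining points: n·S = -4758572, n·T = -5171264.
Since n·T = -5171264 ≠ -4758572, T is off the plane and the points are not all coplanar.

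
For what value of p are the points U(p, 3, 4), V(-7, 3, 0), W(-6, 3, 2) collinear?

-5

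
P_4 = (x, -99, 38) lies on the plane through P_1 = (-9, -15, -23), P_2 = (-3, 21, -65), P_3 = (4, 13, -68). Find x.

Coplanarity requires P_1P_2 · (P_1P_3 × P_1P_4) = 0.
P_1P_2 = (6, 36, -42), P_1P_3 = (13, 28, -45); the triple product is linear in x with coefficient -444 and constant term 888.
Setting it to zero: x = 2.

2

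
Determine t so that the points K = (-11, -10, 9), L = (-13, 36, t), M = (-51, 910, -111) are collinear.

3

Direction KM = (-40, 920, -120). From the x-coordinate of L, the parameter along the line is τ = (-13 − (-11))/(-40) = 1/20.
Then t = 9 + 1/20·(-120) = 3.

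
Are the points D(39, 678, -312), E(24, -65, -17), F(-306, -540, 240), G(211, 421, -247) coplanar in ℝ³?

No

A normal to the plane through D, E, F is n = DE × DF = (-50826, -93495, -238065).
The plane has equation n·P = 8904456. For G: n·G = 8716374.
8716374 ≠ 8904456, so G is off the plane.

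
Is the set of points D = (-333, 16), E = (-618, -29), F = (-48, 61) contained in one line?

Yes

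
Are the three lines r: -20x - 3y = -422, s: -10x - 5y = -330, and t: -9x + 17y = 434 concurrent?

Yes

Intersecting r and s: solving the 2×2 system gives (x, y) = (16, 34).
Substitute into t: (-9)(16) + (17)(34) = 434.
This equals 434, so (16, 34) lies on all three lines and they are concurrent.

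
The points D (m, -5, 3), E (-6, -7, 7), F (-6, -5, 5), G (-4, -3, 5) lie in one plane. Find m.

-8

The points are coplanar iff DE · (DF × DG) = 0.
Expanding, this is linear in m: (-4)m + (-32) = 0.
So m = -8.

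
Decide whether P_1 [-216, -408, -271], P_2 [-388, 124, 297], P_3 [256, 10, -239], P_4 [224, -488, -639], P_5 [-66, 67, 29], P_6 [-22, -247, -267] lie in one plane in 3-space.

The plane through P_1, P_2, P_3 has normal n = P_1P_2 × P_1P_3 = (-220400, 273600, -323000) and equation n·P = 23510600.
Checking the remaining points: n·P_4 = 23510600, n·P_5 = 23510600, n·P_6 = 23510600.
All equal 23510600, so all 6 points lie in one plane.

Yes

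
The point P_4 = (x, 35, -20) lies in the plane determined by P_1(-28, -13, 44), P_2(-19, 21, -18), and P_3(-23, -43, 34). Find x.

-20

A normal to the plane is n = P_1P_2 × P_1P_3 = (-2200, -220, -440).
P_4 lies in the plane iff n · P_1P_4 = 0.
This gives (-2200)x + (-44000) = 0, so x = -20.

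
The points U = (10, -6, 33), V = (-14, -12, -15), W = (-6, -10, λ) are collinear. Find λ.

1

Collinearity requires UV × UW = 0; each component is linear in λ.
The x-component gives (-6)λ + (6) = 0, so λ = 1.
The remaining components then also vanish.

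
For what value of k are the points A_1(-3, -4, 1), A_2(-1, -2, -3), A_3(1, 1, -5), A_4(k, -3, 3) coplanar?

Coplanarity ⇔ det[A_1A_2; A_1A_3; A_1A_4] = 0.
Expanding, this is linear in k: (8)k + (24) = 0.
So k = -3.

-3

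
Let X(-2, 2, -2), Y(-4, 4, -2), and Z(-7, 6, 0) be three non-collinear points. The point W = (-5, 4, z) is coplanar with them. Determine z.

The plane through X, Y, Z has equation 4x + 4y + 2z = -4.
Substituting W: (2)z + (-4) = -4, so z = 0.

0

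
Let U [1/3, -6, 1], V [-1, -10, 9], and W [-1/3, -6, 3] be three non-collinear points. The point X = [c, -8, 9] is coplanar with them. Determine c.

-5/3

A normal to the plane is n = UV × UW = (-8, -8/3, -8/3).
X lies in the plane iff n · UX = 0.
This gives (-8)c + (-40/3) = 0, so c = -5/3.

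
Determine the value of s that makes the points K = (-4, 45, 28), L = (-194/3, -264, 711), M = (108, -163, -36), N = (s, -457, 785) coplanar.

Normal to plane KLM: n = (161840, 217840/3, 141680/3); plane equation n·P = 11827760/3.
Requiring n·N = 11827760/3: (161840)s + (3888640) = 11827760/3.
So s = 1/3.

1/3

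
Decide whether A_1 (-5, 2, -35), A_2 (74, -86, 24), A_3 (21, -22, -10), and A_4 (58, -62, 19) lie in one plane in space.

The four points are coplanar iff the 3×3 determinant with rows A_1A_2, A_1A_3, A_1A_4 is zero.
Rows: (79, -88, 59), (26, -24, 25), (63, -64, 54).
Expanding along the first row: (79)(304) − (-88)(-171) + (59)(-152) = 0.
Zero determinant ⇒ coplanar.

Yes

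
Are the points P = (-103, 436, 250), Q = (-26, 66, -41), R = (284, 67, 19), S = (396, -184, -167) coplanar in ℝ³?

A normal to the plane through P, Q, R is n = PQ × PR = (-21909, -94830, 114777).
The plane has equation n·X = -10395003. For S: n·S = -10395003.
Equal, so S lies in the plane and all four are coplanar.

Yes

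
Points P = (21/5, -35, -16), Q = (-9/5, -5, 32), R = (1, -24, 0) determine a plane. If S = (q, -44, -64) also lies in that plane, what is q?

-15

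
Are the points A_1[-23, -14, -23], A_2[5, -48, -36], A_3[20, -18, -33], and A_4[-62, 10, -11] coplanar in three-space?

A normal to the plane through A_1, A_2, A_3 is n = A_1A_2 × A_1A_3 = (288, -279, 1350).
The plane has equation n·P = -33768. For A_4: n·A_4 = -35496.
-35496 ≠ -33768, so A_4 is off the plane.

No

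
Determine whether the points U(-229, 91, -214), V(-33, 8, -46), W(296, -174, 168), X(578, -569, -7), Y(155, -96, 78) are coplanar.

No

The plane through U, V, W has normal n = UV × UW = (12814, 13328, -8365) and equation n·P = 68552.
Checking the remaining points: n·X = -118585, n·Y = 54212.
Since n·X = -118585 ≠ 68552, X is off the plane and the points are not all coplanar.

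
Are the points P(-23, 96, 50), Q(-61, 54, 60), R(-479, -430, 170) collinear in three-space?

PQ = (-38, -42, 10), PR = (-456, -526, 120).
Comparing components 2 and 3: (-42)(120) − (10)(-526) = 220 ≠ 0, so PQ and PR are not parallel and the points are not collinear.

No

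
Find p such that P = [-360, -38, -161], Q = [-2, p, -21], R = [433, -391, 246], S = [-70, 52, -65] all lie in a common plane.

-16

Coplanarity ⇔ det[PQ; PR; PS] = 0.
Expanding, this is linear in p: (41902)p + (670432) = 0.
So p = -16.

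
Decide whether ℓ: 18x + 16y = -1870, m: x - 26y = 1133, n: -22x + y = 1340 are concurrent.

Yes

Intersecting ℓ and m: solving the 2×2 system gives (x, y) = (-63, -46).
Substitute into n: (-22)(-63) + (1)(-46) = 1340.
This equals 1340, so (-63, -46) lies on all three lines and they are concurrent.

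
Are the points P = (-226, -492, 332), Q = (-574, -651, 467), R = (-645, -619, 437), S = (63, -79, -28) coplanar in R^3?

No

The four points are coplanar iff the 3×3 determinant with rows PQ, PR, PS is zero.
Rows: (-348, -159, 135), (-419, -127, 105), (289, 413, -360).
Expanding along the first row: (-348)(2355) − (-159)(120495) + (135)(-136344) = -67275.
Nonzero ⇒ not coplanar.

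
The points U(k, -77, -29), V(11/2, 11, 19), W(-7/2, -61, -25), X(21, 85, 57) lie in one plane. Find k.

-21/2

Coplanarity ⇔ det[UV; UW; UX] = 0.
Expanding, this is linear in k: (-520)k + (-5460) = 0.
So k = -21/2.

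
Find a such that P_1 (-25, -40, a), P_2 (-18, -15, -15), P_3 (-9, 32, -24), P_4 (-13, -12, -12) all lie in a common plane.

Coplanarity ⇔ det[P_1P_2; P_1P_3; P_1P_4] = 0.
Expanding, this is linear in a: (208)a + (2496) = 0.
So a = -12.

-12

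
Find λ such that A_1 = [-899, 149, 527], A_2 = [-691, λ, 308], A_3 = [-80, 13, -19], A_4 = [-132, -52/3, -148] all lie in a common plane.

286/3

Normal to plane A_1A_3A_4: n = (982, 134043, -31915); plane equation n·P = 2270384.
Requiring n·A_2 = 2270384: (134043)λ + (-10508382) = 2270384.
So λ = 286/3.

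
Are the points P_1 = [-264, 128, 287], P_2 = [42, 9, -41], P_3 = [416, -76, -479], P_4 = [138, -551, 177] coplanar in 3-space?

With P_1 as base: P_1P_2 = (306, -119, -328), P_1P_3 = (680, -204, -766), P_1P_4 = (402, -679, -110).
P_1P_3 × P_1P_4 = (-497674, -233132, -379712).
P_1P_2 · (P_1P_3 × P_1P_4) = 0.
The scalar triple product vanishes, so the four points are coplanar.

Yes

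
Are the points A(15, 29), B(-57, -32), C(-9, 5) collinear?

AB = (-72, -61), AC = (-24, -24).
Twice the signed area of △ABC is (-72)(-24) − (-61)(-24) = 264.
The area is nonzero, so the three points are not collinear.

No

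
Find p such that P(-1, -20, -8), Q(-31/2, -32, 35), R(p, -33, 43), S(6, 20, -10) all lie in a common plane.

Coplanarity ⇔ det[PQ; PR; PS] = 0.
Expanding, this is linear in p: (1696)p + (30528) = 0.
So p = -18.

-18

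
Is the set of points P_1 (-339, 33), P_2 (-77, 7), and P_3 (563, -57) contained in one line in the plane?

No

P_1P_2 = (262, -26), P_1P_3 = (902, -90).
Twice the signed area of △P_1P_2P_3 is (262)(-90) − (-26)(902) = -128.
The area is nonzero, so the three points are not collinear.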